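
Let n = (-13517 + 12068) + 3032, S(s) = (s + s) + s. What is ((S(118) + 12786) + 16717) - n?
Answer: 28274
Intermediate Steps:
S(s) = 3*s (S(s) = 2*s + s = 3*s)
n = 1583 (n = -1449 + 3032 = 1583)
((S(118) + 12786) + 16717) - n = ((3*118 + 12786) + 16717) - 1*1583 = ((354 + 12786) + 16717) - 1583 = (13140 + 16717) - 1583 = 29857 - 1583 = 28274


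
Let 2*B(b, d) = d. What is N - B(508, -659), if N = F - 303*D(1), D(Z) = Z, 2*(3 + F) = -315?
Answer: -134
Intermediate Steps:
F = -321/2 (F = -3 + (1/2)*(-315) = -3 - 315/2 = -321/2 ≈ -160.50)
B(b, d) = d/2
N = -927/2 (N = -321/2 - 303*1 = -321/2 - 303 = -927/2 ≈ -463.50)
N - B(508, -659) = -927/2 - (-659)/2 = -927/2 - 1*(-659/2) = -927/2 + 659/2 = -134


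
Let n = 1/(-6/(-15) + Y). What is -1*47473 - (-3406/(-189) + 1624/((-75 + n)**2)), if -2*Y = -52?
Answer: -878835419980939/18505183725 ≈ -47491.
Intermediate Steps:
Y = 26 (Y = -1/2*(-52) = 26)
n = 5/132 (n = 1/(-6/(-15) + 26) = 1/(-6*(-1/15) + 26) = 1/(2/5 + 26) = 1/(132/5) = 5/132 ≈ 0.037879)
-1*47473 - (-3406/(-189) + 1624/((-75 + n)**2)) = -1*47473 - (-3406/(-189) + 1624/((-75 + 5/132)**2)) = -47473 - (-3406*(-1/189) + 1624/((-9895/132)**2)) = -47473 - (3406/189 + 1624/(97911025/17424)) = -47473 - (3406/189 + 1624*(17424/97911025)) = -47473 - (3406/189 + 28296576/97911025) = -47473 - 1*338833004014/18505183725 = -47473 - 338833004014/18505183725 = -878835419980939/18505183725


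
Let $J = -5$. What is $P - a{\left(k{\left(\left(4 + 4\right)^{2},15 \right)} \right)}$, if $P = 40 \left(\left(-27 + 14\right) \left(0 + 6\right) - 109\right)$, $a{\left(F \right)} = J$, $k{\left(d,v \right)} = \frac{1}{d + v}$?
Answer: $-7475$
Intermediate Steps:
$a{\left(F \right)} = -5$
$P = -7480$ ($P = 40 \left(\left(-13\right) 6 - 109\right) = 40 \left(-78 - 109\right) = 40 \left(-187\right) = -7480$)
$P - a{\left(k{\left(\left(4 + 4\right)^{2},15 \right)} \right)} = -7480 - -5 = -7480 + 5 = -7475$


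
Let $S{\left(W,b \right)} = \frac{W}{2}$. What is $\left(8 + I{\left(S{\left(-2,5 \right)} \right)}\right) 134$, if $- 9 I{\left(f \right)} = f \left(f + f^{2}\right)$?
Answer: $1072$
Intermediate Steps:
$S{\left(W,b \right)} = \frac{W}{2}$ ($S{\left(W,b \right)} = W \frac{1}{2} = \frac{W}{2}$)
$I{\left(f \right)} = - \frac{f \left(f + f^{2}\right)}{9}$
$\left(8 + I{\left(S{\left(-2,5 \right)} \right)}\right) 134 = \left(8 + \frac{\left(\frac{1}{2} \left(-2\right)\right)^{2} \left(-1 - \frac{1}{2} \left(-2\right)\right)}{9}\right) 134 = \left(8 + \frac{\left(-1\right)^{2} \left(-1 - -1\right)}{9}\right) 134 = \left(8 + \frac{1}{9} \cdot 1 \left(-1 + 1\right)\right) 134 = \left(8 + \frac{1}{9} \cdot 1 \cdot 0\right) 134 = \left(8 + 0\right) 134 = 8 \cdot 134 = 1072$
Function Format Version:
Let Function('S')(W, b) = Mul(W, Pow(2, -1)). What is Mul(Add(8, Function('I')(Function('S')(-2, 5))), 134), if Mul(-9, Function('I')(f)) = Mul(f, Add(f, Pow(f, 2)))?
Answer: 1072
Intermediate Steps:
Function('S')(W, b) = Mul(Rational(1, 2), W) (Function('S')(W, b) = Mul(W, Rational(1, 2)) = Mul(Rational(1, 2), W))
Function('I')(f) = Mul(Rational(-1, 9), f, Add(f, Pow(f, 2))) (Function('I')(f) = Mul(Rational(-1, 9), Mul(f, Add(f, Pow(f, 2)))) = Mul(Rational(-1, 9), f, Add(f, Pow(f, 2))))
Mul(Add(8, Function('I')(Function('S')(-2, 5))), 134) = Mul(Add(8, Mul(Rational(1, 9), Pow(Mul(Rational(1, 2), -2), 2), Add(-1, Mul(-1, Mul(Rational(1, 2), -2))))), 134) = Mul(Add(8, Mul(Rational(1, 9), Pow(-1, 2), Add(-1, Mul(-1, -1)))), 134) = Mul(Add(8, Mul(Rational(1, 9), 1, Add(-1, 1))), 134) = Mul(Add(8, Mul(Rational(1, 9), 1, 0)), 134) = Mul(Add(8, 0), 134) = Mul(8, 134) = 1072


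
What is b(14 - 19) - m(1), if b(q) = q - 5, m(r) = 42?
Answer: -52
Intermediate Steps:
b(q) = -5 + q
b(14 - 19) - m(1) = (-5 + (14 - 19)) - 1*42 = (-5 - 5) - 42 = -10 - 42 = -52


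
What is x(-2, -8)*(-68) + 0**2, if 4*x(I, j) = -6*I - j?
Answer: -340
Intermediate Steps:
x(I, j) = -3*I/2 - j/4 (x(I, j) = (-6*I - j)/4 = (-j - 6*I)/4 = -3*I/2 - j/4)
x(-2, -8)*(-68) + 0**2 = (-3/2*(-2) - 1/4*(-8))*(-68) + 0**2 = (3 + 2)*(-68) + 0 = 5*(-68) + 0 = -340 + 0 = -340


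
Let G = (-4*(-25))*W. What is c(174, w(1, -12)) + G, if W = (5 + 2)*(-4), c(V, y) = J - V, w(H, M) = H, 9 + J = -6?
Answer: -2989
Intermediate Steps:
J = -15 (J = -9 - 6 = -15)
c(V, y) = -15 - V
W = -28 (W = 7*(-4) = -28)
G = -2800 (G = -4*(-25)*(-28) = 100*(-28) = -2800)
c(174, w(1, -12)) + G = (-15 - 1*174) - 2800 = (-15 - 174) - 2800 = -189 - 2800 = -2989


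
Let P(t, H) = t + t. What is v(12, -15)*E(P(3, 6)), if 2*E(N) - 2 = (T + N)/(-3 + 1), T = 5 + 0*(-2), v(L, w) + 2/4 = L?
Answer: -161/8 ≈ -20.125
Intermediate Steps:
v(L, w) = -1/2 + L
T = 5 (T = 5 + 0 = 5)
P(t, H) = 2*t
E(N) = -1/4 - N/4 (E(N) = 1 + ((5 + N)/(-3 + 1))/2 = 1 + ((5 + N)/(-2))/2 = 1 + ((5 + N)*(-1/2))/2 = 1 + (-5/2 - N/2)/2 = 1 + (-5/4 - N/4) = -1/4 - N/4)
v(12, -15)*E(P(3, 6)) = (-1/2 + 12)*(-1/4 - 3/2) = 23*(-1/4 - 1/4*6)/2 = 23*(-1/4 - 3/2)/2 = (23/2)*(-7/4) = -161/8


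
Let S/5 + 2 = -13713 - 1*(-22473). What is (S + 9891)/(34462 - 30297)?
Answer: 53681/4165 ≈ 12.889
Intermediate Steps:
S = 43790 (S = -10 + 5*(-13713 - 1*(-22473)) = -10 + 5*(-13713 + 22473) = -10 + 5*8760 = -10 + 43800 = 43790)
(S + 9891)/(34462 - 30297) = (43790 + 9891)/(34462 - 30297) = 53681/4165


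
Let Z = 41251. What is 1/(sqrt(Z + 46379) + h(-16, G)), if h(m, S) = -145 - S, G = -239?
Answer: -47/39397 + sqrt(87630)/78794 ≈ 0.0025639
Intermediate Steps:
1/(sqrt(Z + 46379) + h(-16, G)) = 1/(sqrt(41251 + 46379) + (-145 - 1*(-239))) = 1/(sqrt(87630) + (-145 + 239)) = 1/(sqrt(87630) + 94) = 1/(94 + sqrt(87630))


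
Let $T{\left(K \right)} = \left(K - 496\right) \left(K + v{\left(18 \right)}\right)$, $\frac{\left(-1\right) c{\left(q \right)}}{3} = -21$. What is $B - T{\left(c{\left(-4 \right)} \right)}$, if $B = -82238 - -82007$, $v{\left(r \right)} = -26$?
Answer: $15790$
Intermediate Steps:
$c{\left(q \right)} = 63$ ($c{\left(q \right)} = \left(-3\right) \left(-21\right) = 63$)
$T{\left(K \right)} = \left(-496 + K\right) \left(-26 + K\right)$ ($T{\left(K \right)} = \left(K - 496\right) \left(K - 26\right) = \left(-496 + K\right) \left(-26 + K\right)$)
$B = -231$ ($B = -82238 + 82007 = -231$)
$B - T{\left(c{\left(-4 \right)} \right)} = -231 - \left(12896 + 63^{2} - 32886\right) = -231 - \left(12896 + 3969 - 32886\right) = -231 - -16021 = -231 + 16021 = 15790$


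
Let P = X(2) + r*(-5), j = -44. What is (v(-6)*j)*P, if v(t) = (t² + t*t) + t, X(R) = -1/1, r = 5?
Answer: 75504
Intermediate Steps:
X(R) = -1 (X(R) = -1*1 = -1)
v(t) = t + 2*t² (v(t) = (t² + t²) + t = 2*t² + t = t + 2*t²)
P = -26 (P = -1 + 5*(-5) = -1 - 25 = -26)
(v(-6)*j)*P = (-6*(1 + 2*(-6))*(-44))*(-26) = (-6*(1 - 12)*(-44))*(-26) = (-6*(-11)*(-44))*(-26) = (66*(-44))*(-26) = -2904*(-26) = 75504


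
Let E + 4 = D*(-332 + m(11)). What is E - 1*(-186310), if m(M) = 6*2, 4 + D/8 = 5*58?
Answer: -545854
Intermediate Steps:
D = 2288 (D = -32 + 8*(5*58) = -32 + 8*290 = -32 + 2320 = 2288)
m(M) = 12
E = -732164 (E = -4 + 2288*(-332 + 12) = -4 + 2288*(-320) = -4 - 732160 = -732164)
E - 1*(-186310) = -732164 - 1*(-186310) = -732164 + 186310 = -545854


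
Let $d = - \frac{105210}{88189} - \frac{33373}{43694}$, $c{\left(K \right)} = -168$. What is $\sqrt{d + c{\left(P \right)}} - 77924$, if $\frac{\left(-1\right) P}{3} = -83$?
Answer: $-77924 + \frac{5 i \sqrt{100941782330514293630}}{3853330166} \approx -77924.0 + 13.037 i$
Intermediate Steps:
$P = 249$ ($P = \left(-3\right) \left(-83\right) = 249$)
$d = - \frac{7540177237}{3853330166}$ ($d = \left(-105210\right) \frac{1}{88189} - \frac{33373}{43694} = - \frac{105210}{88189} - \frac{33373}{43694} = - \frac{7540177237}{3853330166} \approx -1.9568$)
$\sqrt{d + c{\left(P \right)}} - 77924 = \sqrt{- \frac{7540177237}{3853330166} - 168} - 77924 = \sqrt{- \frac{654899645125}{3853330166}} - 77924 = \frac{5 i \sqrt{100941782330514293630}}{3853330166} - 77924 = -77924 + \frac{5 i \sqrt{100941782330514293630}}{3853330166}$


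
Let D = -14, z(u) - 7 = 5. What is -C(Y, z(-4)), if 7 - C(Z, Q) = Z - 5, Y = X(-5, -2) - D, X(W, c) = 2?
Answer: 4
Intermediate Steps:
z(u) = 12 (z(u) = 7 + 5 = 12)
Y = 16 (Y = 2 - 1*(-14) = 2 + 14 = 16)
C(Z, Q) = 12 - Z (C(Z, Q) = 7 - (Z - 5) = 7 - (-5 + Z) = 7 + (5 - Z) = 12 - Z)
-C(Y, z(-4)) = -(12 - 1*16) = -(12 - 16) = -1*(-4) = 4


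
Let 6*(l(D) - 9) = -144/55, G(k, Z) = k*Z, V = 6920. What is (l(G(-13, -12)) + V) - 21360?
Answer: -793729/55 ≈ -14431.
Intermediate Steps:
G(k, Z) = Z*k
l(D) = 471/55 (l(D) = 9 + (-144/55)/6 = 9 + (-144*1/55)/6 = 9 + (⅙)*(-144/55) = 9 - 24/55 = 471/55)
(l(G(-13, -12)) + V) - 21360 = (471/55 + 6920) - 21360 = 381071/55 - 21360 = -793729/55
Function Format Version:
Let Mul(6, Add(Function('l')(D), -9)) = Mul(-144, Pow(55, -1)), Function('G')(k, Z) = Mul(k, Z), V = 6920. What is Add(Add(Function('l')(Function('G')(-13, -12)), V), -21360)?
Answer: Rational(-793729, 55) ≈ -14431.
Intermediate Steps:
Function('G')(k, Z) = Mul(Z, k)
Function('l')(D) = Rational(471, 55) (Function('l')(D) = Add(9, Mul(Rational(1, 6), Mul(-144, Pow(55, -1)))) = Add(9, Mul(Rational(1, 6), Mul(-144, Rational(1, 55)))) = Add(9, Mul(Rational(1, 6), Rational(-144, 55))) = Add(9, Rational(-24, 55)) = Rational(471, 55))
Add(Add(Function('l')(Function('G')(-13, -12)), V), -21360) = Add(Add(Rational(471, 55), 6920), -21360) = Add(Rational(381071, 55), -21360) = Rational(-793729, 55)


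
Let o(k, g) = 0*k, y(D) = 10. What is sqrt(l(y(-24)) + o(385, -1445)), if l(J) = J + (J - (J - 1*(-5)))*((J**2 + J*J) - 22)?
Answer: 4*I*sqrt(55) ≈ 29.665*I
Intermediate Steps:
o(k, g) = 0
l(J) = 110 + J - 10*J**2 (l(J) = J + (J - (J + 5))*((J**2 + J**2) - 22) = J + (J - (5 + J))*(2*J**2 - 22) = J + (J + (-5 - J))*(-22 + 2*J**2) = J - 5*(-22 + 2*J**2) = J + (110 - 10*J**2) = 110 + J - 10*J**2)
sqrt(l(y(-24)) + o(385, -1445)) = sqrt((110 + 10 - 10*10**2) + 0) = sqrt((110 + 10 - 10*100) + 0) = sqrt((110 + 10 - 1000) + 0) = sqrt(-880 + 0) = sqrt(-880) = 4*I*sqrt(55)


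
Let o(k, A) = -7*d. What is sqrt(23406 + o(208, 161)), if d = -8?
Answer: sqrt(23462) ≈ 153.17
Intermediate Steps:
o(k, A) = 56 (o(k, A) = -7*(-8) = 56)
sqrt(23406 + o(208, 161)) = sqrt(23406 + 56) = sqrt(23462)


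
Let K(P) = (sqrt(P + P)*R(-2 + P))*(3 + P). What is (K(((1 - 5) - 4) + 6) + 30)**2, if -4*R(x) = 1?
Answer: (60 - I)**2/4 ≈ 899.75 - 30.0*I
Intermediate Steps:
R(x) = -1/4 (R(x) = -1/4*1 = -1/4)
K(P) = -sqrt(2)*sqrt(P)*(3 + P)/4 (K(P) = (sqrt(P + P)*(-1/4))*(3 + P) = (sqrt(2*P)*(-1/4))*(3 + P) = ((sqrt(2)*sqrt(P))*(-1/4))*(3 + P) = (-sqrt(2)*sqrt(P)/4)*(3 + P) = -sqrt(2)*sqrt(P)*(3 + P)/4)
(K(((1 - 5) - 4) + 6) + 30)**2 = (sqrt(2)*sqrt(((1 - 5) - 4) + 6)*(-3 - (((1 - 5) - 4) + 6))/4 + 30)**2 = (sqrt(2)*sqrt((-4 - 4) + 6)*(-3 - ((-4 - 4) + 6))/4 + 30)**2 = (sqrt(2)*sqrt(-8 + 6)*(-3 - (-8 + 6))/4 + 30)**2 = (sqrt(2)*sqrt(-2)*(-3 - 1*(-2))/4 + 30)**2 = (sqrt(2)*(I*sqrt(2))*(-3 + 2)/4 + 30)**2 = ((1/4)*sqrt(2)*(I*sqrt(2))*(-1) + 30)**2 = (-I/2 + 30)**2 = (30 - I/2)**2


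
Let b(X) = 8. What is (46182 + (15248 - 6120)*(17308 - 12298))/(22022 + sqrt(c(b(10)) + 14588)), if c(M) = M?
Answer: 84009272347/40412824 - 7629577*sqrt(3649)/40412824 ≈ 2067.4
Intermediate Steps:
(46182 + (15248 - 6120)*(17308 - 12298))/(22022 + sqrt(c(b(10)) + 14588)) = (46182 + (15248 - 6120)*(17308 - 12298))/(22022 + sqrt(8 + 14588)) = (46182 + 9128*5010)/(22022 + sqrt(14596)) = (46182 + 45731280)/(22022 + 2*sqrt(3649)) = 45777462/(22022 + 2*sqrt(3649))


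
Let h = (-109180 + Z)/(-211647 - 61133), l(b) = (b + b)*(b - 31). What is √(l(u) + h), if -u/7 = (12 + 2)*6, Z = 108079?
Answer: √13541383318885095/136390 ≈ 853.20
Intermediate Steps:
u = -588 (u = -7*(12 + 2)*6 = -98*6 = -7*84 = -588)
l(b) = 2*b*(-31 + b) (l(b) = (2*b)*(-31 + b) = 2*b*(-31 + b))
h = 1101/272780 (h = (-109180 + 108079)/(-211647 - 61133) = -1101/(-272780) = -1101*(-1/272780) = 1101/272780 ≈ 0.0040362)
√(l(u) + h) = √(2*(-588)*(-31 - 588) + 1101/272780) = √(2*(-588)*(-619) + 1101/272780) = √(727944 + 1101/272780) = √(198568565421/272780) = √13541383318885095/136390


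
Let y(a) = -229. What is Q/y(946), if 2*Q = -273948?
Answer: 136974/229 ≈ 598.14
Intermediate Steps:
Q = -136974 (Q = (½)*(-273948) = -136974)
Q/y(946) = -136974/(-229) = -136974*(-1/229) = 136974/229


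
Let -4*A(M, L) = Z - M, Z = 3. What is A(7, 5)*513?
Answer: 513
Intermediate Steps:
A(M, L) = -3/4 + M/4 (A(M, L) = -(3 - M)/4 = -3/4 + M/4)
A(7, 5)*513 = (-3/4 + (1/4)*7)*513 = (-3/4 + 7/4)*513 = 1*513 = 513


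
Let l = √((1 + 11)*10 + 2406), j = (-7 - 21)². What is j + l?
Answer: 784 + √2526 ≈ 834.26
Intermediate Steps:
j = 784 (j = (-28)² = 784)
l = √2526 (l = √(12*10 + 2406) = √(120 + 2406) = √2526 ≈ 50.259)
j + l = 784 + √2526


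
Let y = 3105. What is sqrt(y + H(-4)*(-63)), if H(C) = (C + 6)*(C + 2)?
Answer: 3*sqrt(373) ≈ 57.940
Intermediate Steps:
H(C) = (2 + C)*(6 + C) (H(C) = (6 + C)*(2 + C) = (2 + C)*(6 + C))
sqrt(y + H(-4)*(-63)) = sqrt(3105 + (12 + (-4)**2 + 8*(-4))*(-63)) = sqrt(3105 + (12 + 16 - 32)*(-63)) = sqrt(3105 - 4*(-63)) = sqrt(3105 + 252) = sqrt(3357) = 3*sqrt(373)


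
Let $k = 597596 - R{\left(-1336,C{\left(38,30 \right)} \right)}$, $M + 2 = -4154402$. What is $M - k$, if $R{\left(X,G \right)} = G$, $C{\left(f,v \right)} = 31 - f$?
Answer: $-4752007$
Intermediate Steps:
$M = -4154404$ ($M = -2 - 4154402 = -4154404$)
$k = 597603$ ($k = 597596 - \left(31 - 38\right) = 597596 - -7 = 597596 + 7 = 597603$)
$M - k = -4154404 - 597603 = -4752007$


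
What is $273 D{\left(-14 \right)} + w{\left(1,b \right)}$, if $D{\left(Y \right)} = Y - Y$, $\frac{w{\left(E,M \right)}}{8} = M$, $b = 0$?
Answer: $0$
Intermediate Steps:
$w{\left(E,M \right)} = 8 M$
$D{\left(Y \right)} = 0$
$273 D{\left(-14 \right)} + w{\left(1,b \right)} = 273 \cdot 0 + 8 \cdot 0 = 0 + 0 = 0$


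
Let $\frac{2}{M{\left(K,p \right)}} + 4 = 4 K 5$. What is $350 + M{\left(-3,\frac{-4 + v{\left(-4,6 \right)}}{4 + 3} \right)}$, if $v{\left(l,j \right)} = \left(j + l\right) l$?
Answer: $\frac{11199}{32} \approx 349.97$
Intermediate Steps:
$v{\left(l,j \right)} = l \left(j + l\right)$
$M{\left(K,p \right)} = \frac{2}{-4 + 20 K}$ ($M{\left(K,p \right)} = \frac{2}{-4 + 4 K 5} = \frac{2}{-4 + 20 K}$)
$350 + M{\left(-3,\frac{-4 + v{\left(-4,6 \right)}}{4 + 3} \right)} = 350 + \frac{1}{2 \left(-1 + 5 \left(-3\right)\right)} = 350 + \frac{1}{2 \left(-1 - 15\right)} = 350 + \frac{1}{2 \left(-16\right)} = 350 + \frac{1}{2} \left(- \frac{1}{16}\right) = 350 - \frac{1}{32} = \frac{11199}{32}$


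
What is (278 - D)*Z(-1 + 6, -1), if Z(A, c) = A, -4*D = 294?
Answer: 3515/2 ≈ 1757.5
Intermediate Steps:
D = -147/2 (D = -¼*294 = -147/2 ≈ -73.500)
(278 - D)*Z(-1 + 6, -1) = (278 - 1*(-147/2))*(-1 + 6) = (278 + 147/2)*5 = (703/2)*5 = 3515/2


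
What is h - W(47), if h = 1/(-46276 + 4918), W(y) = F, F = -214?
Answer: 8850611/41358 ≈ 214.00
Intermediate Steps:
W(y) = -214
h = -1/41358 (h = 1/(-41358) = -1/41358 ≈ -2.4179e-5)
h - W(47) = -1/41358 - 1*(-214) = -1/41358 + 214 = 8850611/41358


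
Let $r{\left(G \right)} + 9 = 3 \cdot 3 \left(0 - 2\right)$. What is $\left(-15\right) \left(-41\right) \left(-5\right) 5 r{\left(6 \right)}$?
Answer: $415125$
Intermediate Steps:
$r{\left(G \right)} = -27$ ($r{\left(G \right)} = -9 + 3 \cdot 3 \left(0 - 2\right) = -9 + 9 \left(-2\right) = -9 - 18 = -27$)
$\left(-15\right) \left(-41\right) \left(-5\right) 5 r{\left(6 \right)} = \left(-15\right) \left(-41\right) \left(-5\right) 5 \left(-27\right) = 615 \left(\left(-25\right) \left(-27\right)\right) = 615 \cdot 675 = 415125$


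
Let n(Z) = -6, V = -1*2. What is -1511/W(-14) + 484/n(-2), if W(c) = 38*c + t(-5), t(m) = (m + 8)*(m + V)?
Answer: -129293/1659 ≈ -77.934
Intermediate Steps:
V = -2
t(m) = (-2 + m)*(8 + m) (t(m) = (m + 8)*(m - 2) = (8 + m)*(-2 + m) = (-2 + m)*(8 + m))
W(c) = -21 + 38*c (W(c) = 38*c + (-16 + (-5)² + 6*(-5)) = 38*c + (-16 + 25 - 30) = 38*c - 21 = -21 + 38*c)
-1511/W(-14) + 484/n(-2) = -1511/(-21 + 38*(-14)) + 484/(-6) = -1511/(-21 - 532) + 484*(-⅙) = -1511/(-553) - 242/3 = -1511*(-1/553) - 242/3 = 1511/553 - 242/3 = -129293/1659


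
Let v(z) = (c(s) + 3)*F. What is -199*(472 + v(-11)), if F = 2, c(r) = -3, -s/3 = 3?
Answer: -93928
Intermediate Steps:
s = -9 (s = -3*3 = -9)
v(z) = 0 (v(z) = (-3 + 3)*2 = 0*2 = 0)
-199*(472 + v(-11)) = -199*(472 + 0) = -199*472 = -93928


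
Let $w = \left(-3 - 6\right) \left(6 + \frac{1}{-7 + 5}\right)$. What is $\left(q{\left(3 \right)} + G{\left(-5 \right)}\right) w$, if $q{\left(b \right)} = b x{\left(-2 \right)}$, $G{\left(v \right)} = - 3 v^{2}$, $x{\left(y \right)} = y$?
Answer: $\frac{8019}{2} \approx 4009.5$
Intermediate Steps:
$w = - \frac{99}{2}$ ($w = - 9 \left(6 + \frac{1}{-2}\right) = - 9 \left(6 - \frac{1}{2}\right) = \left(-9\right) \frac{11}{2} = - \frac{99}{2} \approx -49.5$)
$q{\left(b \right)} = - 2 b$ ($q{\left(b \right)} = b \left(-2\right) = - 2 b$)
$\left(q{\left(3 \right)} + G{\left(-5 \right)}\right) w = \left(\left(-2\right) 3 - 3 \left(-5\right)^{2}\right) \left(- \frac{99}{2}\right) = \left(-6 - 75\right) \left(- \frac{99}{2}\right) = \left(-81\right) \left(- \frac{99}{2}\right) = \frac{8019}{2}$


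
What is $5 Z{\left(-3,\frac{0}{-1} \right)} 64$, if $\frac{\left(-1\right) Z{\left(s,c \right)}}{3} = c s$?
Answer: $0$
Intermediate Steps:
$Z{\left(s,c \right)} = - 3 c s$
$5 Z{\left(-3,\frac{0}{-1} \right)} 64 = 5 \left(-3\right) \frac{0}{-1} \left(-3\right) 64 = 5 \left(-3\right) 0 \left(-1\right) \left(-3\right) 64 = 5 \left(-3\right) 0 \left(-3\right) 64 = 5 \cdot 0 \cdot 64 = 5 \cdot 0 = 0$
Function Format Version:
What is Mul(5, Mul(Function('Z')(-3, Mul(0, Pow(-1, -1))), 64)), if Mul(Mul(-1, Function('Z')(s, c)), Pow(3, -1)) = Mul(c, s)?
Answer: 0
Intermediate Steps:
Function('Z')(s, c) = Mul(-3, c, s) (Function('Z')(s, c) = Mul(-3, Mul(c, s)) = Mul(-3, c, s))
Mul(5, Mul(Function('Z')(-3, Mul(0, Pow(-1, -1))), 64)) = Mul(5, Mul(Mul(-3, Mul(0, Pow(-1, -1)), -3), 64)) = Mul(5, Mul(Mul(-3, Mul(0, -1), -3), 64)) = Mul(5, Mul(Mul(-3, 0, -3), 64)) = Mul(5, Mul(0, 64)) = Mul(5, 0) = 0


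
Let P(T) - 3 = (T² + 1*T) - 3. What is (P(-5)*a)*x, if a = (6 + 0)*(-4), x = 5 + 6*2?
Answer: -8160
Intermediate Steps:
x = 17 (x = 5 + 12 = 17)
P(T) = T + T² (P(T) = 3 + ((T² + 1*T) - 3) = 3 + ((T² + T) - 3) = 3 + ((T + T²) - 3) = 3 + (-3 + T + T²) = T + T²)
a = -24 (a = 6*(-4) = -24)
(P(-5)*a)*x = (-5*(1 - 5)*(-24))*17 = (-5*(-4)*(-24))*17 = (20*(-24))*17 = -480*17 = -8160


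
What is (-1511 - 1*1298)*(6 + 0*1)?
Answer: -16854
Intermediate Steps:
(-1511 - 1*1298)*(6 + 0*1) = (-1511 - 1298)*(6 + 0) = -2809*6 = -16854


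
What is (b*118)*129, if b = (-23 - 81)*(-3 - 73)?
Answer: 120314688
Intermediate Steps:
b = 7904 (b = -104*(-76) = 7904)
(b*118)*129 = (7904*118)*129 = 932672*129 = 120314688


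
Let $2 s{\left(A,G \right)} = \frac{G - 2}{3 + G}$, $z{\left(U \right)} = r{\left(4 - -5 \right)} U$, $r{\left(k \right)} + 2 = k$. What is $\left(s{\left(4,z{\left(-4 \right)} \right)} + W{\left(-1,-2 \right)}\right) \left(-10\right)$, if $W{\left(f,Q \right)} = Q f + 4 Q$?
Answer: $54$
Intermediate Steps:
$r{\left(k \right)} = -2 + k$
$z{\left(U \right)} = 7 U$ ($z{\left(U \right)} = \left(-2 + \left(4 - -5\right)\right) U = \left(-2 + \left(4 + 5\right)\right) U = \left(-2 + 9\right) U = 7 U$)
$s{\left(A,G \right)} = \frac{-2 + G}{2 \left(3 + G\right)}$ ($s{\left(A,G \right)} = \frac{\left(G - 2\right) \frac{1}{3 + G}}{2} = \frac{\left(-2 + G\right) \frac{1}{3 + G}}{2} = \frac{\frac{1}{3 + G} \left(-2 + G\right)}{2} = \frac{-2 + G}{2 \left(3 + G\right)}$)
$W{\left(f,Q \right)} = 4 Q + Q f$
$\left(s{\left(4,z{\left(-4 \right)} \right)} + W{\left(-1,-2 \right)}\right) \left(-10\right) = \left(\frac{-2 + 7 \left(-4\right)}{2 \left(3 + 7 \left(-4\right)\right)} - 2 \left(4 - 1\right)\right) \left(-10\right) = \left(\frac{-2 - 28}{2 \left(3 - 28\right)} - 6\right) \left(-10\right) = \left(\frac{1}{2} \frac{1}{-25} \left(-30\right) - 6\right) \left(-10\right) = \left(\frac{1}{2} \left(- \frac{1}{25}\right) \left(-30\right) - 6\right) \left(-10\right) = \left(\frac{3}{5} - 6\right) \left(-10\right) = \left(- \frac{27}{5}\right) \left(-10\right) = 54$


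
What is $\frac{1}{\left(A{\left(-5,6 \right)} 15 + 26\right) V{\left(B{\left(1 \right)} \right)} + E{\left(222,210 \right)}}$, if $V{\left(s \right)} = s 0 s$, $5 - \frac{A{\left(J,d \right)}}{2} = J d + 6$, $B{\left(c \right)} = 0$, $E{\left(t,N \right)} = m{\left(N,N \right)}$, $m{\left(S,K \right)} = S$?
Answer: $\frac{1}{210} \approx 0.0047619$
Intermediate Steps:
$E{\left(t,N \right)} = N$
$A{\left(J,d \right)} = -2 - 2 J d$ ($A{\left(J,d \right)} = 10 - 2 \left(J d + 6\right) = 10 - 2 \left(6 + J d\right) = 10 - \left(12 + 2 J d\right) = -2 - 2 J d$)
$V{\left(s \right)} = 0$ ($V{\left(s \right)} = 0 s = 0$)
$\frac{1}{\left(A{\left(-5,6 \right)} 15 + 26\right) V{\left(B{\left(1 \right)} \right)} + E{\left(222,210 \right)}} = \frac{1}{\left(\left(-2 - \left(-10\right) 6\right) 15 + 26\right) 0 + 210} = \frac{1}{\left(\left(-2 + 60\right) 15 + 26\right) 0 + 210} = \frac{1}{\left(58 \cdot 15 + 26\right) 0 + 210} = \frac{1}{\left(870 + 26\right) 0 + 210} = \frac{1}{896 \cdot 0 + 210} = \frac{1}{0 + 210} = \frac{1}{210}$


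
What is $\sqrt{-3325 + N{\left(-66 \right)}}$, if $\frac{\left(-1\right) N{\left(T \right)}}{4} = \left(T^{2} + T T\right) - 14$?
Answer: $i \sqrt{38117} \approx 195.24 i$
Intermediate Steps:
$N{\left(T \right)} = 56 - 8 T^{2}$ ($N{\left(T \right)} = - 4 \left(\left(T^{2} + T T\right) - 14\right) = - 4 \left(\left(T^{2} + T^{2}\right) - 14\right) = - 4 \left(2 T^{2} - 14\right) = - 4 \left(-14 + 2 T^{2}\right) = 56 - 8 T^{2}$)
$\sqrt{-3325 + N{\left(-66 \right)}} = \sqrt{-3325 + \left(56 - 8 \left(-66\right)^{2}\right)} = \sqrt{-3325 + \left(56 - 34848\right)} = \sqrt{-3325 - 34792} = \sqrt{-38117} = i \sqrt{38117}$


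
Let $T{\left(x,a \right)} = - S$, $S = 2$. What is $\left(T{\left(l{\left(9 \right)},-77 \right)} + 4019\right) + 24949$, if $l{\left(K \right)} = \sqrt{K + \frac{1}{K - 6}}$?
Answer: $28966$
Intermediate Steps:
$l{\left(K \right)} = \sqrt{K + \frac{1}{-6 + K}}$
$T{\left(x,a \right)} = -2$ ($T{\left(x,a \right)} = \left(-1\right) 2 = -2$)
$\left(T{\left(l{\left(9 \right)},-77 \right)} + 4019\right) + 24949 = \left(-2 + 4019\right) + 24949 = 4017 + 24949 = 28966$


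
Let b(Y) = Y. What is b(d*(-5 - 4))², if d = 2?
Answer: 324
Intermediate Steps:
b(d*(-5 - 4))² = (2*(-5 - 4))² = (2*(-9))² = (-18)² = 324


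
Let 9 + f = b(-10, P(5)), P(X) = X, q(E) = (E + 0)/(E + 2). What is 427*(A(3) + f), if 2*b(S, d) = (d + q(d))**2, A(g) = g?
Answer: 30866/7 ≈ 4409.4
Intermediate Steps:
q(E) = E/(2 + E)
b(S, d) = (d + d/(2 + d))**2/2
f = 359/49 (f = -9 + (1/2)*5**2*(3 + 5)**2/(2 + 5)**2 = -9 + (1/2)*25*8**2/7**2 = -9 + (1/2)*25*(1/49)*64 = -9 + 800/49 = 359/49 ≈ 7.3265)
427*(A(3) + f) = 427*(3 + 359/49) = 427*(506/49) = 30866/7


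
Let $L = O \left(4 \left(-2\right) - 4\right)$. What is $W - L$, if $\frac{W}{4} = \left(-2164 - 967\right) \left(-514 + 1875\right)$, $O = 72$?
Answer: $-17044300$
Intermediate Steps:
$W = -17045164$ ($W = 4 \left(-2164 - 967\right) \left(-514 + 1875\right) = 4 \left(\left(-3131\right) 1361\right) = 4 \left(-4261291\right) = -17045164$)
$L = -864$ ($L = 72 \left(4 \left(-2\right) - 4\right) = 72 \left(-8 - 4\right) = 72 \left(-12\right) = -864$)
$W - L = -17045164 - -864 = -17045164 + 864 = -17044300$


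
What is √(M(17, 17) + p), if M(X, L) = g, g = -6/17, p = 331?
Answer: √95557/17 ≈ 18.184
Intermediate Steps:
g = -6/17 (g = -6*1/17 = -6/17 ≈ -0.35294)
M(X, L) = -6/17
√(M(17, 17) + p) = √(-6/17 + 331) = √(5621/17) = √95557/17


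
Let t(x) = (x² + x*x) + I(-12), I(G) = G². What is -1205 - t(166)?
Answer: -56461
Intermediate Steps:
t(x) = 144 + 2*x² (t(x) = (x² + x*x) + (-12)² = (x² + x²) + 144 = 2*x² + 144 = 144 + 2*x²)
-1205 - t(166) = -1205 - (144 + 2*166²) = -1205 - (144 + 2*27556) = -1205 - (144 + 55112) = -1205 - 1*55256 = -1205 - 55256 = -56461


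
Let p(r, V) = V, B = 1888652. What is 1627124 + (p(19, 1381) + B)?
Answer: 3517157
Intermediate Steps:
1627124 + (p(19, 1381) + B) = 1627124 + (1381 + 1888652) = 1627124 + 1890033 = 3517157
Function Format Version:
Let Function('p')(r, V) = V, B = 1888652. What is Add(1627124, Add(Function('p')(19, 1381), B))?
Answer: 3517157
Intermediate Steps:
Add(1627124, Add(Function('p')(19, 1381), B)) = Add(1627124, Add(1381, 1888652)) = Add(1627124, 1890033) = 3517157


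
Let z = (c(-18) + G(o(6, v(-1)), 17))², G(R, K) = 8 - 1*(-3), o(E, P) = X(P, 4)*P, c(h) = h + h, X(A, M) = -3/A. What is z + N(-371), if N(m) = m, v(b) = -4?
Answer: 254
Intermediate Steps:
c(h) = 2*h
o(E, P) = -3 (o(E, P) = (-3/P)*P = -3)
G(R, K) = 11 (G(R, K) = 8 + 3 = 11)
z = 625 (z = (2*(-18) + 11)² = (-36 + 11)² = (-25)² = 625)
z + N(-371) = 625 - 371 = 254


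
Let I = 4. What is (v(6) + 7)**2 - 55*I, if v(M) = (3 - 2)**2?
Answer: -156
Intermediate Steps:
v(M) = 1 (v(M) = 1**2 = 1)
(v(6) + 7)**2 - 55*I = (1 + 7)**2 - 55*4 = 8**2 - 220 = 64 - 220 = -156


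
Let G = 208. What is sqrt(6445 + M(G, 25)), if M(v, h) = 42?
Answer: sqrt(6487) ≈ 80.542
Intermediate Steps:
sqrt(6445 + M(G, 25)) = sqrt(6445 + 42) = sqrt(6487)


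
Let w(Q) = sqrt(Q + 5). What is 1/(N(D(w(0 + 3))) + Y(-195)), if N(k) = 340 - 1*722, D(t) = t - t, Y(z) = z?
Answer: -1/577 ≈ -0.0017331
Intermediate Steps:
w(Q) = sqrt(5 + Q)
D(t) = 0
N(k) = -382 (N(k) = 340 - 722 = -382)
1/(N(D(w(0 + 3))) + Y(-195)) = 1/(-382 - 195) = 1/(-577) = -1/577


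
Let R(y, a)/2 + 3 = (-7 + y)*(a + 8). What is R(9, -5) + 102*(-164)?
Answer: -16722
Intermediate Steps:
R(y, a) = -6 + 2*(-7 + y)*(8 + a) (R(y, a) = -6 + 2*((-7 + y)*(a + 8)) = -6 + 2*((-7 + y)*(8 + a)) = -6 + 2*(-7 + y)*(8 + a))
R(9, -5) + 102*(-164) = (-118 - 14*(-5) + 16*9 + 2*(-5)*9) + 102*(-164) = (-118 + 70 + 144 - 90) - 16728 = 6 - 16728 = -16722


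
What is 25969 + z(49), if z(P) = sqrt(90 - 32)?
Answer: 25969 + sqrt(58) ≈ 25977.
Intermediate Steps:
z(P) = sqrt(58)
25969 + z(49) = 25969 + sqrt(58)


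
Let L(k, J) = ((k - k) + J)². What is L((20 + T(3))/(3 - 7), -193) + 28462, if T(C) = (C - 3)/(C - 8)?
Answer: 65711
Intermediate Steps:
T(C) = (-3 + C)/(-8 + C)
L(k, J) = J² (L(k, J) = (0 + J)² = J²)
L((20 + T(3))/(3 - 7), -193) + 28462 = (-193)² + 28462 = 37249 + 28462 = 65711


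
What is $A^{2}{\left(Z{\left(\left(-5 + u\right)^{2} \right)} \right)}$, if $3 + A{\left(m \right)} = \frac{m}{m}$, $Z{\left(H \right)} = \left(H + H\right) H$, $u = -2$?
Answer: $4$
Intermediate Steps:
$Z{\left(H \right)} = 2 H^{2}$ ($Z{\left(H \right)} = 2 H H = 2 H^{2}$)
$A{\left(m \right)} = -2$ ($A{\left(m \right)} = -3 + \frac{m}{m} = -3 + 1 = -2$)
$A^{2}{\left(Z{\left(\left(-5 + u\right)^{2} \right)} \right)} = \left(-2\right)^{2} = 4$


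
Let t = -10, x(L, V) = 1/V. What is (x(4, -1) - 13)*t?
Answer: 140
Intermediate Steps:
(x(4, -1) - 13)*t = (1/(-1) - 13)*(-10) = (-1 - 13)*(-10) = -14*(-10) = 140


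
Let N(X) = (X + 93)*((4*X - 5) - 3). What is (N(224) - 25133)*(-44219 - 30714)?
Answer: -19210048679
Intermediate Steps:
N(X) = (-8 + 4*X)*(93 + X) (N(X) = (93 + X)*((-5 + 4*X) - 3) = (93 + X)*(-8 + 4*X) = (-8 + 4*X)*(93 + X))
(N(224) - 25133)*(-44219 - 30714) = ((-744 + 4*224**2 + 364*224) - 25133)*(-44219 - 30714) = ((-744 + 4*50176 + 81536) - 25133)*(-74933) = ((-744 + 200704 + 81536) - 25133)*(-74933) = (281496 - 25133)*(-74933) = 256363*(-74933) = -19210048679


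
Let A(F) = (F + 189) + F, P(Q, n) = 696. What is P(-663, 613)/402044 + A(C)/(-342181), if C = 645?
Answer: -89116275/34392954491 ≈ -0.0025911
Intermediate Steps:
A(F) = 189 + 2*F (A(F) = (189 + F) + F = 189 + 2*F)
P(-663, 613)/402044 + A(C)/(-342181) = 696/402044 + (189 + 2*645)/(-342181) = 696*(1/402044) + (189 + 1290)*(-1/342181) = 174/100511 + 1479*(-1/342181) = 174/100511 - 1479/342181 = -89116275/34392954491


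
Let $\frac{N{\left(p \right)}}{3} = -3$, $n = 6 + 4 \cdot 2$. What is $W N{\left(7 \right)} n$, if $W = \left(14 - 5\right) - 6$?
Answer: $-378$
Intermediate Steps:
$n = 14$ ($n = 6 + 8 = 14$)
$N{\left(p \right)} = -9$ ($N{\left(p \right)} = 3 \left(-3\right) = -9$)
$W = 3$ ($W = 9 - 6 = 3$)
$W N{\left(7 \right)} n = 3 \left(-9\right) 14 = \left(-27\right) 14 = -378$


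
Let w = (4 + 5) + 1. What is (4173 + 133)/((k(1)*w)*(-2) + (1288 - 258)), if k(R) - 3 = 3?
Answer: 2153/455 ≈ 4.7319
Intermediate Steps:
k(R) = 6 (k(R) = 3 + 3 = 6)
w = 10 (w = 9 + 1 = 10)
(4173 + 133)/((k(1)*w)*(-2) + (1288 - 258)) = (4173 + 133)/((6*10)*(-2) + (1288 - 258)) = 4306/(60*(-2) + 1030) = 4306/(-120 + 1030) = 4306/910 = 4306*(1/910) = 2153/455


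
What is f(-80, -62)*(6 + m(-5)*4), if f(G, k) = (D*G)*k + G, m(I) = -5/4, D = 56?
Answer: 277680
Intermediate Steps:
m(I) = -5/4 (m(I) = -5*1/4 = -5/4)
f(G, k) = G + 56*G*k (f(G, k) = (56*G)*k + G = 56*G*k + G = G + 56*G*k)
f(-80, -62)*(6 + m(-5)*4) = (-80*(1 + 56*(-62)))*(6 - 5/4*4) = (-80*(1 - 3472))*(6 - 5) = -80*(-3471)*1 = 277680*1 = 277680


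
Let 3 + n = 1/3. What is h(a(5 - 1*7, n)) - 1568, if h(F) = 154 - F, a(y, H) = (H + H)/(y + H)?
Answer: -9906/7 ≈ -1415.1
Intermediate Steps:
n = -8/3 (n = -3 + 1/3 = -3 + ⅓ = -8/3 ≈ -2.6667)
a(y, H) = 2*H/(H + y) (a(y, H) = (2*H)/(H + y) = 2*H/(H + y))
h(a(5 - 1*7, n)) - 1568 = (154 - 2*(-8)/(3*(-8/3 + (5 - 1*7)))) - 1568 = (154 - 2*(-8)/(3*(-8/3 + (5 - 7)))) - 1568 = (154 - 2*(-8)/(3*(-8/3 - 2))) - 1568 = (154 - 2*(-8)/(3*(-14/3))) - 1568 = (154 - 2*(-8)*(-3)/(3*14)) - 1568 = (154 - 1*8/7) - 1568 = (154 - 8/7) - 1568 = 1070/7 - 1568 = -9906/7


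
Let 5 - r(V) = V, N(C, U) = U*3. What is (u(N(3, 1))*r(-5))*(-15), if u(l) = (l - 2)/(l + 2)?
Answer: -30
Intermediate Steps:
N(C, U) = 3*U
r(V) = 5 - V
u(l) = (-2 + l)/(2 + l)
(u(N(3, 1))*r(-5))*(-15) = (((-2 + 3*1)/(2 + 3*1))*(5 - 1*(-5)))*(-15) = (((-2 + 3)/(2 + 3))*(5 + 5))*(-15) = ((1/5)*10)*(-15) = (((⅕)*1)*10)*(-15) = ((⅕)*10)*(-15) = 2*(-15) = -30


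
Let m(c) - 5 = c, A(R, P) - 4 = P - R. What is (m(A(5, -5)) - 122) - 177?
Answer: -300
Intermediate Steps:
A(R, P) = 4 + P - R (A(R, P) = 4 + (P - R) = 4 + P - R)
m(c) = 5 + c
(m(A(5, -5)) - 122) - 177 = ((5 + (4 - 5 - 1*5)) - 122) - 177 = ((5 + (4 - 5 - 5)) - 122) - 177 = ((5 - 6) - 122) - 177 = (-1 - 122) - 177 = -123 - 177 = -300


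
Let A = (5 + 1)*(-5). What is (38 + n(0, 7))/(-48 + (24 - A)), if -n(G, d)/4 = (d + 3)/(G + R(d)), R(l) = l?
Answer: 113/21 ≈ 5.3810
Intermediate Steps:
A = -30 (A = 6*(-5) = -30)
n(G, d) = -4*(3 + d)/(G + d) (n(G, d) = -4*(d + 3)/(G + d) = -4*(3 + d)/(G + d))
(38 + n(0, 7))/(-48 + (24 - A)) = (38 + 4*(-3 - 1*7)/(0 + 7))/(-48 + (24 - 1*(-30))) = (38 + 4*(-3 - 7)/7)/(-48 + (24 + 30)) = (38 + 4*(1/7)*(-10))/(-48 + 54) = (38 - 40/7)/6 = (226/7)*(1/6) = 113/21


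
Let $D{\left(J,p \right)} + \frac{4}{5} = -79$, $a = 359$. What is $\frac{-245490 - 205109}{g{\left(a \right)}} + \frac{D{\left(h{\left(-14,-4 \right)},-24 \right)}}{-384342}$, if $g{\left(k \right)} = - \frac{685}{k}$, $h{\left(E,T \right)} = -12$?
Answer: $\frac{592124756597}{2507374} \approx 2.3615 \cdot 10^{5}$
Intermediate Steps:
$D{\left(J,p \right)} = - \frac{399}{5}$ ($D{\left(J,p \right)} = - \frac{4}{5} - 79 = - \frac{399}{5}$)
$\frac{-245490 - 205109}{g{\left(a \right)}} + \frac{D{\left(h{\left(-14,-4 \right)},-24 \right)}}{-384342} = \frac{-245490 - 205109}{\left(-685\right) \frac{1}{359}} - \frac{399}{5 \left(-384342\right)} = - \frac{450599}{\left(-685\right) \frac{1}{359}} - - \frac{19}{91510} = - \frac{450599}{- \frac{685}{359}} + \frac{19}{91510} = \left(-450599\right) \left(- \frac{359}{685}\right) + \frac{19}{91510} = \frac{161765041}{685} + \frac{19}{91510} = \frac{592124756597}{2507374}$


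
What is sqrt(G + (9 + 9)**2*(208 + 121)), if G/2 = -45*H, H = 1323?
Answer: 9*I*sqrt(154) ≈ 111.69*I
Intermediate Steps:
G = -119070 (G = 2*(-45*1323) = 2*(-59535) = -119070)
sqrt(G + (9 + 9)**2*(208 + 121)) = sqrt(-119070 + (9 + 9)**2*(208 + 121)) = sqrt(-119070 + 18**2*329) = sqrt(-119070 + 324*329) = sqrt(-119070 + 106596) = sqrt(-12474) = 9*I*sqrt(154)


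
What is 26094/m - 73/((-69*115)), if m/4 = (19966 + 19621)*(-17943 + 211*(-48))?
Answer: 18015387433/1959498307110 ≈ 0.0091939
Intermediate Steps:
m = -4444986708 (m = 4*((19966 + 19621)*(-17943 + 211*(-48))) = 4*(39587*(-17943 - 10128)) = 4*(39587*(-28071)) = 4*(-1111246677) = -4444986708)
26094/m - 73/((-69*115)) = 26094/(-4444986708) - 73/((-69*115)) = 26094*(-1/4444986708) - 73/(-7935) = -4349/740831118 - 73*(-1/7935) = -4349/740831118 + 73/7935 = 18015387433/1959498307110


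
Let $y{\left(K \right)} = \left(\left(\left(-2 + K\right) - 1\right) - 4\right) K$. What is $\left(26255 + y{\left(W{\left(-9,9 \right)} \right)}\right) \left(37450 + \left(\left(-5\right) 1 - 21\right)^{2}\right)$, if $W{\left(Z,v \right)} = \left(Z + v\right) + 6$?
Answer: $1000769374$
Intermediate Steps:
$W{\left(Z,v \right)} = 6 + Z + v$
$y{\left(K \right)} = K \left(-7 + K\right)$ ($y{\left(K \right)} = \left(\left(-3 + K\right) - 4\right) K = \left(-7 + K\right) K = K \left(-7 + K\right)$)
$\left(26255 + y{\left(W{\left(-9,9 \right)} \right)}\right) \left(37450 + \left(\left(-5\right) 1 - 21\right)^{2}\right) = \left(26255 + \left(6 - 9 + 9\right) \left(-7 + \left(6 - 9 + 9\right)\right)\right) \left(37450 + \left(\left(-5\right) 1 - 21\right)^{2}\right) = \left(26255 + 6 \left(-7 + 6\right)\right) \left(37450 + \left(-5 - 21\right)^{2}\right) = \left(26255 + 6 \left(-1\right)\right) \left(37450 + \left(-26\right)^{2}\right) = \left(26255 - 6\right) \left(37450 + 676\right) = 26249 \cdot 38126 = 1000769374$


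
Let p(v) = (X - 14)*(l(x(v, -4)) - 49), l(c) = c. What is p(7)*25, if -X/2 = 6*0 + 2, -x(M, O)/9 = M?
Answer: 50400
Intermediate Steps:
x(M, O) = -9*M
X = -4 (X = -2*(6*0 + 2) = -2*(0 + 2) = -2*2 = -4)
p(v) = 882 + 162*v (p(v) = (-4 - 14)*(-9*v - 49) = -18*(-49 - 9*v) = 882 + 162*v)
p(7)*25 = (882 + 162*7)*25 = (882 + 1134)*25 = 2016*25 = 50400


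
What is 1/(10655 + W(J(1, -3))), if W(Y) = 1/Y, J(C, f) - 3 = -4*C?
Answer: 1/10654 ≈ 9.3861e-5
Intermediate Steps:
J(C, f) = 3 - 4*C
1/(10655 + W(J(1, -3))) = 1/(10655 + 1/(3 - 4*1)) = 1/(10655 + 1/(3 - 4)) = 1/(10655 + 1/(-1)) = 1/(10655 - 1) = 1/10654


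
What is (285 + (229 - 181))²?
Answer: 110889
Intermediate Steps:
(285 + (229 - 181))² = (285 + 48)² = 333² = 110889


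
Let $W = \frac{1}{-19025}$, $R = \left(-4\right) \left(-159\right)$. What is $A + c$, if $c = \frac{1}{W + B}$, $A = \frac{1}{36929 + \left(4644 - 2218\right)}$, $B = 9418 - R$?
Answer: $\frac{915806424}{6575336940895} \approx 0.00013928$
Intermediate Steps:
$R = 636$
$W = - \frac{1}{19025} \approx -5.2562 \cdot 10^{-5}$
$B = 8782$ ($B = 9418 - 636 = 8782$)
$A = \frac{1}{39355}$ ($A = \frac{1}{36929 + 2426} = \frac{1}{39355} \approx 2.541 \cdot 10^{-5}$)
$c = \frac{19025}{167077549}$ ($c = \frac{1}{- \frac{1}{19025} + 8782} = \frac{1}{\frac{167077549}{19025}} = \frac{19025}{167077549} \approx 0.00011387$)
$A + c = \frac{1}{39355} + \frac{19025}{167077549} = \frac{915806424}{6575336940895}$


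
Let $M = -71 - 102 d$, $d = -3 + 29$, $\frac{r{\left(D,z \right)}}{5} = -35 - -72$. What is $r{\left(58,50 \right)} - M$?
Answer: $2908$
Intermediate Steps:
$r{\left(D,z \right)} = 185$ ($r{\left(D,z \right)} = 5 \left(-35 - -72\right) = 5 \left(-35 + 72\right) = 5 \cdot 37 = 185$)
$d = 26$
$M = -2723$ ($M = -71 - 2652 = -2723$)
$r{\left(58,50 \right)} - M = 185 - -2723 = 185 + 2723 = 2908$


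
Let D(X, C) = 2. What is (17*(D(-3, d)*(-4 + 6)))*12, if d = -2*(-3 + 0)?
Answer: 816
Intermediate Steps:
d = 6 (d = -2*(-3) = 6)
(17*(D(-3, d)*(-4 + 6)))*12 = (17*(2*(-4 + 6)))*12 = (17*(2*2))*12 = (17*4)*12 = 68*12 = 816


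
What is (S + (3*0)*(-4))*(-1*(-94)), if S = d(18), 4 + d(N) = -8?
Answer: -1128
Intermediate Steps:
d(N) = -12 (d(N) = -4 - 8 = -12)
S = -12
(S + (3*0)*(-4))*(-1*(-94)) = (-12 + (3*0)*(-4))*(-1*(-94)) = (-12 + 0*(-4))*94 = (-12 + 0)*94 = -12*94 = -1128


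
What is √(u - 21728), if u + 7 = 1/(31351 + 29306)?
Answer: I*√79968969230358/60657 ≈ 147.43*I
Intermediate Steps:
u = -424598/60657 (u = -7 + 1/(31351 + 29306) = -7 + 1/60657 = -424598/60657 ≈ -7.0000)
√(u - 21728) = √(-424598/60657 - 21728) = √(-1318379894/60657) = I*√79968969230358/60657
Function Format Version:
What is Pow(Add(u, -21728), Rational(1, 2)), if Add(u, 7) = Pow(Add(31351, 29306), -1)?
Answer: Mul(Rational(1, 60657), I, Pow(79968969230358, Rational(1, 2))) ≈ Mul(147.43, I)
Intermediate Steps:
u = Rational(-424598, 60657) (u = Add(-7, Pow(Add(31351, 29306), -1)) = Add(-7, Pow(60657, -1)) = Add(-7, Rational(1, 60657)) = Rational(-424598, 60657) ≈ -7.0000)
Pow(Add(u, -21728), Rational(1, 2)) = Pow(Add(Rational(-424598, 60657), -21728), Rational(1, 2)) = Pow(Rational(-1318379894, 60657), Rational(1, 2)) = Mul(Rational(1, 60657), I, Pow(79968969230358, Rational(1, 2)))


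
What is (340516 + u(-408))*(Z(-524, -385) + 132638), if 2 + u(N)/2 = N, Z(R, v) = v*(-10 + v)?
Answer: 96715867248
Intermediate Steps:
u(N) = -4 + 2*N
(340516 + u(-408))*(Z(-524, -385) + 132638) = (340516 + (-4 + 2*(-408)))*(-385*(-10 - 385) + 132638) = (340516 + (-4 - 816))*(-385*(-395) + 132638) = (340516 - 820)*(152075 + 132638) = 339696*284713 = 96715867248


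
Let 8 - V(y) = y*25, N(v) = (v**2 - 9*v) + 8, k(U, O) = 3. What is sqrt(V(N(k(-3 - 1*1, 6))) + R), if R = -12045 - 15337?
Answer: 2*I*sqrt(6781) ≈ 164.69*I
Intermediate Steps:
N(v) = 8 + v**2 - 9*v
V(y) = 8 - 25*y (V(y) = 8 - y*25 = 8 - 25*y)
R = -27382
sqrt(V(N(k(-3 - 1*1, 6))) + R) = sqrt((8 - 25*(8 + 3**2 - 9*3)) - 27382) = sqrt((8 - 25*(8 + 9 - 27)) - 27382) = sqrt((8 - 25*(-10)) - 27382) = sqrt((8 + 250) - 27382) = sqrt(258 - 27382) = sqrt(-27124) = 2*I*sqrt(6781)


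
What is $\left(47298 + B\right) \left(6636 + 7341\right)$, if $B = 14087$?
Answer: $857978145$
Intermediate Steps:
$\left(47298 + B\right) \left(6636 + 7341\right) = \left(47298 + 14087\right) \left(6636 + 7341\right) = 61385 \cdot 13977 = 857978145$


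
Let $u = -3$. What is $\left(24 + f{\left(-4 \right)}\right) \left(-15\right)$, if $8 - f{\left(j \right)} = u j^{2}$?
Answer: $-1200$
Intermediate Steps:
$f{\left(j \right)} = 8 + 3 j^{2}$ ($f{\left(j \right)} = 8 - - 3 j^{2} = 8 + 3 j^{2}$)
$\left(24 + f{\left(-4 \right)}\right) \left(-15\right) = \left(24 + \left(8 + 3 \left(-4\right)^{2}\right)\right) \left(-15\right) = \left(24 + \left(8 + 3 \cdot 16\right)\right) \left(-15\right) = \left(24 + \left(8 + 48\right)\right) \left(-15\right) = \left(24 + 56\right) \left(-15\right) = 80 \left(-15\right) = -1200$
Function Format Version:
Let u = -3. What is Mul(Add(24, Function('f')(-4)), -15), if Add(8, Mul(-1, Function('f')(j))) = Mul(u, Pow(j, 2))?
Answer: -1200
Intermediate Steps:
Function('f')(j) = Add(8, Mul(3, Pow(j, 2))) (Function('f')(j) = Add(8, Mul(-1, Mul(-3, Pow(j, 2)))) = Add(8, Mul(3, Pow(j, 2))))
Mul(Add(24, Function('f')(-4)), -15) = Mul(Add(24, Add(8, Mul(3, Pow(-4, 2)))), -15) = Mul(Add(24, Add(8, Mul(3, 16))), -15) = Mul(Add(24, Add(8, 48)), -15) = Mul(Add(24, 56), -15) = Mul(80, -15) = -1200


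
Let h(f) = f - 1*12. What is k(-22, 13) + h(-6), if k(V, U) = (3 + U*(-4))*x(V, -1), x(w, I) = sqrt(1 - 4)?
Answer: -18 - 49*I*sqrt(3) ≈ -18.0 - 84.87*I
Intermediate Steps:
x(w, I) = I*sqrt(3) (x(w, I) = sqrt(-3) = I*sqrt(3))
h(f) = -12 + f (h(f) = f - 12 = -12 + f)
k(V, U) = I*sqrt(3)*(3 - 4*U) (k(V, U) = (3 + U*(-4))*(I*sqrt(3)) = (3 - 4*U)*(I*sqrt(3)) = I*sqrt(3)*(3 - 4*U))
k(-22, 13) + h(-6) = I*sqrt(3)*(3 - 4*13) + (-12 - 6) = I*sqrt(3)*(3 - 52) - 18 = I*sqrt(3)*(-49) - 18 = -49*I*sqrt(3) - 18 = -18 - 49*I*sqrt(3)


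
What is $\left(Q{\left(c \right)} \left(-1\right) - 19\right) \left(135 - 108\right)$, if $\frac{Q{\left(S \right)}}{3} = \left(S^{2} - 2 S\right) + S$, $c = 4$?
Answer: $-1485$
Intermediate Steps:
$Q{\left(S \right)} = - 3 S + 3 S^{2}$ ($Q{\left(S \right)} = 3 \left(\left(S^{2} - 2 S\right) + S\right) = 3 \left(S^{2} - S\right) = - 3 S + 3 S^{2}$)
$\left(Q{\left(c \right)} \left(-1\right) - 19\right) \left(135 - 108\right) = \left(3 \cdot 4 \left(-1 + 4\right) \left(-1\right) - 19\right) \left(135 - 108\right) = \left(3 \cdot 4 \cdot 3 \left(-1\right) - 19\right) \left(135 - 108\right) = \left(36 \left(-1\right) - 19\right) 27 = \left(-36 - 19\right) 27 = \left(-55\right) 27 = -1485$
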